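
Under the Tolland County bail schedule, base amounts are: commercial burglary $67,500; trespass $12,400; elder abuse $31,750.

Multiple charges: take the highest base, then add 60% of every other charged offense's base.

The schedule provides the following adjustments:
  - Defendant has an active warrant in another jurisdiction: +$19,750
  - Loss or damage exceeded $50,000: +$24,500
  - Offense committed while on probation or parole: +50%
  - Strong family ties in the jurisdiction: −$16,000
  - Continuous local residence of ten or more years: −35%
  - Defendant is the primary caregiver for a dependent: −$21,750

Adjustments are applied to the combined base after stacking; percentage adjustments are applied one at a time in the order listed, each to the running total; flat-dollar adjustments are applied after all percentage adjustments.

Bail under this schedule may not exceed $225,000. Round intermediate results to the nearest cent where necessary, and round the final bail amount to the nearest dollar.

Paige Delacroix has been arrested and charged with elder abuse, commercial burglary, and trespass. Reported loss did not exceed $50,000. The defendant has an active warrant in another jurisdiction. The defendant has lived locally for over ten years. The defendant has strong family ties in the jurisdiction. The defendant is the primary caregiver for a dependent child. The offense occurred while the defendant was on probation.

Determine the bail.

$73,640

Base amounts from the schedule: elder abuse $31,750; commercial burglary $67,500; trespass $12,400.
Stacking rule: highest base plus 60% of each additional charge. Highest is commercial burglary at $67,500. Additional: $31,750 × 60% = $19,050; $12,400 × 60% = $7,440. Combined base = $67,500 + $26,490 = $93,990.
Offense committed while on probation or parole (+50%): $93,990 × 1.5 = $140,985.
Continuous local residence of ten or more years (−35%): $140,985 × 0.65 = $91,640.25.
Defendant has an active warrant in another jurisdiction (+$19,750 flat): $91,640.25 + $19,750 = $111,390.25.
Strong family ties in the jurisdiction (−$16,000 flat): $111,390.25 − $16,000 = $95,390.25.
Defendant is the primary caregiver for a dependent (−$21,750 flat): $95,390.25 − $21,750 = $73,640.25.
$73,640.25 is within the $225,000 maximum.
Rounded to the nearest dollar: $73,640.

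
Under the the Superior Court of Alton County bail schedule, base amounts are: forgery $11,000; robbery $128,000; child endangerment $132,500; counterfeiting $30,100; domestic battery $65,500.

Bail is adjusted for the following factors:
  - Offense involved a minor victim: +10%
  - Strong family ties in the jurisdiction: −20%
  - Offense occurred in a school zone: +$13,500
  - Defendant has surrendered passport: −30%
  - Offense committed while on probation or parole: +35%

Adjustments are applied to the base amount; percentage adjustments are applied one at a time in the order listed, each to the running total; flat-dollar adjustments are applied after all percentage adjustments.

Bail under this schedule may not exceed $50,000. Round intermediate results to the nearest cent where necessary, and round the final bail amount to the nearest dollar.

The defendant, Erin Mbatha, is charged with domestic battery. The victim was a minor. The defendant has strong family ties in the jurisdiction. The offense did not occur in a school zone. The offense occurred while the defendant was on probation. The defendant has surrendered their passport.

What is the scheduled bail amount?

Base amounts from the schedule: domestic battery $65,500.
Single charge. Combined base = $65,500.
Offense involved a minor victim (+10%): $65,500 × 1.1 = $72,050.
Strong family ties in the jurisdiction (−20%): $72,050 × 0.8 = $57,640.
Defendant has surrendered passport (−30%): $57,640 × 0.7 = $40,348.
Offense committed while on probation or parole (+35%): $40,348 × 1.35 = $54,469.80.
Result $54,469.80 exceeds the maximum of $50,000; bail is capped at $50,000.

$50,000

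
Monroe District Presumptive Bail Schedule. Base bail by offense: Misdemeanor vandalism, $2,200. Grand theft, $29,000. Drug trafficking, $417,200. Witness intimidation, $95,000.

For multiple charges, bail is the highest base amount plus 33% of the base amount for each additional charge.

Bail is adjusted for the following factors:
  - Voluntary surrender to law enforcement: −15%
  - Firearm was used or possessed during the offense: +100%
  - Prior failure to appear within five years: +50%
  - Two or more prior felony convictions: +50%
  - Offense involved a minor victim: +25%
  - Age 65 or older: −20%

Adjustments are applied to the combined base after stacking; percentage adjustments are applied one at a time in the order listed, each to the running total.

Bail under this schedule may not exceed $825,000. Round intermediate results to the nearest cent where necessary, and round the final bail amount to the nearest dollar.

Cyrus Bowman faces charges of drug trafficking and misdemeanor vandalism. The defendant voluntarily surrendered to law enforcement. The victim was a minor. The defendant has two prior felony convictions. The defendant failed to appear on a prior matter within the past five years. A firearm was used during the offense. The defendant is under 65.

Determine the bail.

$825,000

Base amounts from the schedule: drug trafficking $417,200; misdemeanor vandalism $2,200.
Stacking rule: highest base plus 33% of each additional charge. Highest is drug trafficking at $417,200. Additional: $2,200 × 33% = $726. Combined base = $417,200 + $726 = $417,926.
Voluntary surrender to law enforcement (−15%): $417,926 × 0.85 = $355,237.10.
Firearm was used or possessed during the offense (+100%): $355,237.10 × 2 = $710,474.20.
Prior failure to appear within five years (+50%): $710,474.20 × 1.5 = $1,065,711.30.
Two or more prior felony convictions (+50%): $1,065,711.30 × 1.5 = $1,598,566.95.
Offense involved a minor victim (+25%): $1,598,566.95 × 1.25 = $1,998,208.69.
Result $1,998,208.69 exceeds the maximum of $825,000; bail is capped at $825,000.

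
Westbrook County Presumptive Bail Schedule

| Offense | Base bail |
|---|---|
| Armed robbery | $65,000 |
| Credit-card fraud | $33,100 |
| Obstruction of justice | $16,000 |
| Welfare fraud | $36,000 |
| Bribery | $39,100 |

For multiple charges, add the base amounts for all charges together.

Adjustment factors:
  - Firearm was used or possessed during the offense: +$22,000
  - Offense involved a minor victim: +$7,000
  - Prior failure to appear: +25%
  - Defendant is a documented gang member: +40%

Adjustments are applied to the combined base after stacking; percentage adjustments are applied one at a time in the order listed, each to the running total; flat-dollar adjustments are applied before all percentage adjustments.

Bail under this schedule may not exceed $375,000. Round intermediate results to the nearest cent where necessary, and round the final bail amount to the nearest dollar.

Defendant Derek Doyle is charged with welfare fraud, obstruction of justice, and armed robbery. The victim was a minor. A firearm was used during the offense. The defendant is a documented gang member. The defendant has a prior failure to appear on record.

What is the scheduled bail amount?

$255,500

Base amounts from the schedule: welfare fraud $36,000; obstruction of justice $16,000; armed robbery $65,000.
Stacking rule: sum of all bases. $36,000 + $16,000 + $65,000 = $117,000.
Firearm was used or possessed during the offense (+$22,000 flat): $117,000 + $22,000 = $139,000.
Offense involved a minor victim (+$7,000 flat): $139,000 + $7,000 = $146,000.
Prior failure to appear (+25%): $146,000 × 1.25 = $182,500.
Defendant is a documented gang member (+40%): $182,500 × 1.4 = $255,500.
$255,500 is within the $375,000 maximum.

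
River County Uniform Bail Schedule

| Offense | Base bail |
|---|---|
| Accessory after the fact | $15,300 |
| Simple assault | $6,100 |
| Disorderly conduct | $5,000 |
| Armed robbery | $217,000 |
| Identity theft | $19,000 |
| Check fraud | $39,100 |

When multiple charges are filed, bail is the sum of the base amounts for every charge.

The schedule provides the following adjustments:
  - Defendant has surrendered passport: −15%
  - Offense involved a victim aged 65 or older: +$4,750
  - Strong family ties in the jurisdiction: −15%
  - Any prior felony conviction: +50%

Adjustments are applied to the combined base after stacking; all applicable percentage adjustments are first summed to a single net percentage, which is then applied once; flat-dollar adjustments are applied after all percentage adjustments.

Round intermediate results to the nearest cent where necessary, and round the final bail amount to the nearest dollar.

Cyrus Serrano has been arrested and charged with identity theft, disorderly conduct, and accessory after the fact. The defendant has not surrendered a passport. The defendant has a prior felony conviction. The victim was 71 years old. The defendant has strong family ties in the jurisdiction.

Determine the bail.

Base amounts from the schedule: identity theft $19,000; disorderly conduct $5,000; accessory after the fact $15,300.
Stacking rule: sum of all bases. $19,000 + $5,000 + $15,300 = $39,300.
Net percentage adjustment: −15% +50% = +35%. $39,300 × 1.35 = $53,055.
Offense involved a victim aged 65 or older (+$4,750 flat): $53,055 + $4,750 = $57,805.

$57,805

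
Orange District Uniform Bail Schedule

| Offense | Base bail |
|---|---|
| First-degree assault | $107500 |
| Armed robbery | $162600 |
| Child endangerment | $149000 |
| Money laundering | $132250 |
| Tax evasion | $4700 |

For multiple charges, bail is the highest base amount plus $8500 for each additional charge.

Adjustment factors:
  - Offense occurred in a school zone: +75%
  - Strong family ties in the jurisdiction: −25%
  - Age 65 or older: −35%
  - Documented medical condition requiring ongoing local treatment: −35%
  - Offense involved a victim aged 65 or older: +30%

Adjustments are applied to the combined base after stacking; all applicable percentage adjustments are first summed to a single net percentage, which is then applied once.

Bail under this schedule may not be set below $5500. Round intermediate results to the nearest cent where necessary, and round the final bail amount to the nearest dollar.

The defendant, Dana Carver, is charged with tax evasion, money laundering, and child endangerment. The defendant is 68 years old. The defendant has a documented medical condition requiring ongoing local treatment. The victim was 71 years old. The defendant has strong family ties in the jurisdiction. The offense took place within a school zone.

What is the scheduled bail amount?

Base amounts from the schedule: tax evasion $4700; money laundering $132250; child endangerment $149000.
Stacking rule: highest base plus $8500 per additional charge. Highest is child endangerment at $149000; 2 additional charges → +$17000. Combined base = $166000.
Net percentage adjustment: +75% −25% −35% −35% +30% = +10%. $166000 × 1.1 = $182600.
$182600 is at or above the $5500 minimum.

$182600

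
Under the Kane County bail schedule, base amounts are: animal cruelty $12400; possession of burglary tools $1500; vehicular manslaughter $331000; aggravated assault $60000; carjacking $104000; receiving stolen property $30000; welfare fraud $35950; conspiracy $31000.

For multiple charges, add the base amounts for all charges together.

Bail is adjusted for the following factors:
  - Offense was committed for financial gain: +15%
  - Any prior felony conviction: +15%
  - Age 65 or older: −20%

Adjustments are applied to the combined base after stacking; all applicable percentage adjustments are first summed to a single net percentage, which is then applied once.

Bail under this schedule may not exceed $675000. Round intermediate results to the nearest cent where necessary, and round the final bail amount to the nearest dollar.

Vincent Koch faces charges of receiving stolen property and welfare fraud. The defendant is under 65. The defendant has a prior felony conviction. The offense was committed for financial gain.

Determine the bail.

$85735

Base amounts from the schedule: receiving stolen property $30000; welfare fraud $35950.
Stacking rule: sum of all bases. $30000 + $35950 = $65950.
Net percentage adjustment: +15% +15% = +30%. $65950 × 1.3 = $85735.
$85735 is within the $675000 maximum.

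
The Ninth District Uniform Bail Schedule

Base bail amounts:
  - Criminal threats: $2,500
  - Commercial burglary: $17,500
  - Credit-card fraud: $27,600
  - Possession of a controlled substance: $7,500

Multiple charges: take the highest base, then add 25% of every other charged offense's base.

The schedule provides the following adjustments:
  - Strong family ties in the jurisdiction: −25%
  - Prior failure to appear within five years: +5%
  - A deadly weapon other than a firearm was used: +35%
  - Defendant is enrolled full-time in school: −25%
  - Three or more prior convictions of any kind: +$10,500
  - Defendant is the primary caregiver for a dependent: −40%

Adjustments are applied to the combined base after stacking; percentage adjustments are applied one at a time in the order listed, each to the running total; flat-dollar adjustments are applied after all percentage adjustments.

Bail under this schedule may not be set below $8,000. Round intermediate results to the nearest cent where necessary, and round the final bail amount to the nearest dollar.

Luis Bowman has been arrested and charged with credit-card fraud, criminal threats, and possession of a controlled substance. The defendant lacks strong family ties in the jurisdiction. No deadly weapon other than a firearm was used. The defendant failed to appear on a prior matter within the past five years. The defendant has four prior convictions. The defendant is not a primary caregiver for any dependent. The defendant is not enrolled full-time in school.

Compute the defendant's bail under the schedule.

Base amounts from the schedule: credit-card fraud $27,600; criminal threats $2,500; possession of a controlled substance $7,500.
Stacking rule: highest base plus 25% of each additional charge. Highest is credit-card fraud at $27,600. Additional: $2,500 × 25% = $625; $7,500 × 25% = $1,875. Combined base = $27,600 + $2,500 = $30,100.
Prior failure to appear within five years (+5%): $30,100 × 1.05 = $31,605.
Three or more prior convictions of any kind (+$10,500 flat): $31,605 + $10,500 = $42,105.
$42,105 is at or above the $8,000 minimum.

$42,105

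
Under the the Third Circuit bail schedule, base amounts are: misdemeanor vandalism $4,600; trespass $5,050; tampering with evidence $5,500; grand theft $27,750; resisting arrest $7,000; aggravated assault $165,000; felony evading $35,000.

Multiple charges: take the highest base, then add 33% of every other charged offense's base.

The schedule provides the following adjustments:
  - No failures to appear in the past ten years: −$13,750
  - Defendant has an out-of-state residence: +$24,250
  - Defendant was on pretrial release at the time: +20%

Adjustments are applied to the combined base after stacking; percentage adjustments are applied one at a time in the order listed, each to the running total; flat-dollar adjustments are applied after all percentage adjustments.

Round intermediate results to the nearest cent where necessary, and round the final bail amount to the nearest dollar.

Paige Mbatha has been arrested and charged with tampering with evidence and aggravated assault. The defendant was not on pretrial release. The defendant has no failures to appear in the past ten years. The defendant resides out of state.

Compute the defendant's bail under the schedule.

Base amounts from the schedule: tampering with evidence $5,500; aggravated assault $165,000.
Stacking rule: highest base plus 33% of each additional charge. Highest is aggravated assault at $165,000. Additional: $5,500 × 33% = $1,815. Combined base = $165,000 + $1,815 = $166,815.
No failures to appear in the past ten years (−$13,750 flat): $166,815 − $13,750 = $153,065.
Defendant has an out-of-state residence (+$24,250 flat): $153,065 + $24,250 = $177,315.

$177,315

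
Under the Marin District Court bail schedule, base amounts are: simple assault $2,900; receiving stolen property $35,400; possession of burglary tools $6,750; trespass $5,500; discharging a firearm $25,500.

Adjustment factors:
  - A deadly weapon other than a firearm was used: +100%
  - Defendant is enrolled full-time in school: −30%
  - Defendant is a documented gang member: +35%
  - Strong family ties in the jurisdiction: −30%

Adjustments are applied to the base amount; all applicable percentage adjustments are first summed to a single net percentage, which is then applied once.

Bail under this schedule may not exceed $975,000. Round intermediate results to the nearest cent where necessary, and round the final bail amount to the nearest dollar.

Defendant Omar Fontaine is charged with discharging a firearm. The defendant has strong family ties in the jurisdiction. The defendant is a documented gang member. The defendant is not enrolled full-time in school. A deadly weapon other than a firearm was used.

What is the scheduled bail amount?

$52,275

Base amounts from the schedule: discharging a firearm $25,500.
Single charge. Combined base = $25,500.
Net percentage adjustment: +100% +35% −30% = +105%. $25,500 × 2.05 = $52,275.
$52,275 is within the $975,000 maximum.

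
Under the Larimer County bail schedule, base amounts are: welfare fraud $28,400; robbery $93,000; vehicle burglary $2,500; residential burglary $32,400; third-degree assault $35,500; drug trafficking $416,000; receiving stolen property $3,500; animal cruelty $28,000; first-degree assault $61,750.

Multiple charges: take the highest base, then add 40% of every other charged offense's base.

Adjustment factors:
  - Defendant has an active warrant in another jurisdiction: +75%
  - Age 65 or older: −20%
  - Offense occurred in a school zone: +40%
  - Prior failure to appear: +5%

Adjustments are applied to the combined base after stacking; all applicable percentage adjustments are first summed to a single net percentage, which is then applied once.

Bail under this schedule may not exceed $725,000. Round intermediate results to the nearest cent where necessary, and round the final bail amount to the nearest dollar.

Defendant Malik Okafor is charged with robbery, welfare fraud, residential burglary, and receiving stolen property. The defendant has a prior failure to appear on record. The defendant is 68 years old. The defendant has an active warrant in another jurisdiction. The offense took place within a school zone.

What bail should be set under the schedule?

$237,440

Base amounts from the schedule: robbery $93,000; welfare fraud $28,400; residential burglary $32,400; receiving stolen property $3,500.
Stacking rule: highest base plus 40% of each additional charge. Highest is robbery at $93,000. Additional: $28,400 × 40% = $11,360; $32,400 × 40% = $12,960; $3,500 × 40% = $1,400. Combined base = $93,000 + $25,720 = $118,720.
Net percentage adjustment: +75% −20% +40% +5% = +100%. $118,720 × 2 = $237,440.
$237,440 is within the $725,000 maximum.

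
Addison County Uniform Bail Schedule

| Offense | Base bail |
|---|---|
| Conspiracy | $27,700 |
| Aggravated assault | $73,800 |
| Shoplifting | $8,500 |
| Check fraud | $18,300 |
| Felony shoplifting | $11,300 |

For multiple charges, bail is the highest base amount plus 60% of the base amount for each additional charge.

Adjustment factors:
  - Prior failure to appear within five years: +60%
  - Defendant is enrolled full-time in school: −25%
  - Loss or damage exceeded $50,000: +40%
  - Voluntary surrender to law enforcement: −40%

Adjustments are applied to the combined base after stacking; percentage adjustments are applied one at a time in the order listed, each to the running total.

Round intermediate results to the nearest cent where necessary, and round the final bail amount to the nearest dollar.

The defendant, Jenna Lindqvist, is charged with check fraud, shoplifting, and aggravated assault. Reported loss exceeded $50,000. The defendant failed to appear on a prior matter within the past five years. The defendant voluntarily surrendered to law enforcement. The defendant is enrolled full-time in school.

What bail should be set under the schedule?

$90,599

Base amounts from the schedule: check fraud $18,300; shoplifting $8,500; aggravated assault $73,800.
Stacking rule: highest base plus 60% of each additional charge. Highest is aggravated assault at $73,800. Additional: $18,300 × 60% = $10,980; $8,500 × 60% = $5,100. Combined base = $73,800 + $16,080 = $89,880.
Prior failure to appear within five years (+60%): $89,880 × 1.6 = $143,808.
Defendant is enrolled full-time in school (−25%): $143,808 × 0.75 = $107,856.
Loss or damage exceeded $50,000 (+40%): $107,856 × 1.4 = $150,998.40.
Voluntary surrender to law enforcement (−40%): $150,998.40 × 0.6 = $90,599.04.
Rounded to the nearest dollar: $90,599.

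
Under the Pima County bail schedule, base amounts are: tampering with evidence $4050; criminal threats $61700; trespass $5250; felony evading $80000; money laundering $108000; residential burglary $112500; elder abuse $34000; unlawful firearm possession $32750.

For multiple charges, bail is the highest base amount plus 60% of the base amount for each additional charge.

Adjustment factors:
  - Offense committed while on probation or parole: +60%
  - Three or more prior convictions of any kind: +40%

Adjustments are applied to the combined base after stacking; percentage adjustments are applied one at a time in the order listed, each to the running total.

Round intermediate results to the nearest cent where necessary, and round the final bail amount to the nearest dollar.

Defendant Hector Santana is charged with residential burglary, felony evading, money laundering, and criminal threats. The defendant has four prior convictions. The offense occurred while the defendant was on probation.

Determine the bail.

$587597

Base amounts from the schedule: residential burglary $112500; felony evading $80000; money laundering $108000; criminal threats $61700.
Stacking rule: highest base plus 60% of each additional charge. Highest is residential burglary at $112500. Additional: $80000 × 60% = $48000; $108000 × 60% = $64800; $61700 × 60% = $37020. Combined base = $112500 + $149820 = $262320.
Offense committed while on probation or parole (+60%): $262320 × 1.6 = $419712.
Three or more prior convictions of any kind (+40%): $419712 × 1.4 = $587596.80.
Rounded to the nearest dollar: $587597.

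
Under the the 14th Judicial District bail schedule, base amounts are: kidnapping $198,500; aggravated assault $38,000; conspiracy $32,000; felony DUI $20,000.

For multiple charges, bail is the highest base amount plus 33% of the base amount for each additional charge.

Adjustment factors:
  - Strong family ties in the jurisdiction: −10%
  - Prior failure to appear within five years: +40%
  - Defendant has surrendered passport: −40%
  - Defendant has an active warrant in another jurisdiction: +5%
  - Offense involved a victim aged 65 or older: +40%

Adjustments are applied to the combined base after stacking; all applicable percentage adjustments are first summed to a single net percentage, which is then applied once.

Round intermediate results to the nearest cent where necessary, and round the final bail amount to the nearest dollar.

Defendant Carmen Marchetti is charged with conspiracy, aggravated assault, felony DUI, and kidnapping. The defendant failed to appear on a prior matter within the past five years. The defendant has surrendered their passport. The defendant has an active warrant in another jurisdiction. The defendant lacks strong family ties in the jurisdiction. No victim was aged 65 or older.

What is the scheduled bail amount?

Base amounts from the schedule: conspiracy $32,000; aggravated assault $38,000; felony DUI $20,000; kidnapping $198,500.
Stacking rule: highest base plus 33% of each additional charge. Highest is kidnapping at $198,500. Additional: $32,000 × 33% = $10,560; $38,000 × 33% = $12,540; $20,000 × 33% = $6,600. Combined base = $198,500 + $29,700 = $228,200.
Net percentage adjustment: +40% −40% +5% = +5%. $228,200 × 1.05 = $239,610.

$239,610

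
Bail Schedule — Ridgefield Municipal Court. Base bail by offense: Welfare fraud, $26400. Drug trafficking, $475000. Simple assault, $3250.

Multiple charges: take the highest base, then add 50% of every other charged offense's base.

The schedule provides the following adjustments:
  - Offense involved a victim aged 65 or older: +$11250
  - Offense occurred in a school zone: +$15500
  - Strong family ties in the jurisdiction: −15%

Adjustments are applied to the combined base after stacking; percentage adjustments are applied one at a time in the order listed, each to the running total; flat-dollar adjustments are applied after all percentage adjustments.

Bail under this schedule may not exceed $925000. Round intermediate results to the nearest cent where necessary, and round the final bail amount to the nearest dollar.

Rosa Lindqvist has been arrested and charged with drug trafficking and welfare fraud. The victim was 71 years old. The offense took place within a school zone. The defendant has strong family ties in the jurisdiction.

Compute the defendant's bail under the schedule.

$441720

Base amounts from the schedule: drug trafficking $475000; welfare fraud $26400.
Stacking rule: highest base plus 50% of each additional charge. Highest is drug trafficking at $475000. Additional: $26400 × 50% = $13200. Combined base = $475000 + $13200 = $488200.
Strong family ties in the jurisdiction (−15%): $488200 × 0.85 = $414970.
Offense involved a victim aged 65 or older (+$11250 flat): $414970 + $11250 = $426220.
Offense occurred in a school zone (+$15500 flat): $426220 + $15500 = $441720.
$441720 is within the $925000 maximum.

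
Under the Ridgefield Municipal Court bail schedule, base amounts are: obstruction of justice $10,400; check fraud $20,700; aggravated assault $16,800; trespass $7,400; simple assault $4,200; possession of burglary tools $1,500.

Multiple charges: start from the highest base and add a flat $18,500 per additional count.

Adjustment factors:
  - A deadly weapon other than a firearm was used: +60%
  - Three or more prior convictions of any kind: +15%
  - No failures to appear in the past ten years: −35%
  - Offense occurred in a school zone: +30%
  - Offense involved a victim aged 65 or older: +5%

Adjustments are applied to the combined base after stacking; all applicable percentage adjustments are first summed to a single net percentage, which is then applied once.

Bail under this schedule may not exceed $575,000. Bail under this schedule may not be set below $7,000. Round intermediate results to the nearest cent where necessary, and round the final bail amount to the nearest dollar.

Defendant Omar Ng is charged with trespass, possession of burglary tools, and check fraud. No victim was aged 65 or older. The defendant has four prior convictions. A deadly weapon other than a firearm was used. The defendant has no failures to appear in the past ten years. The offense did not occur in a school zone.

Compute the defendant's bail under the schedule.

$80,780

Base amounts from the schedule: trespass $7,400; possession of burglary tools $1,500; check fraud $20,700.
Stacking rule: highest base plus $18,500 per additional charge. Highest is check fraud at $20,700; 2 additional charges → +$37,000. Combined base = $57,700.
Net percentage adjustment: +60% +15% −35% = +40%. $57,700 × 1.4 = $80,780.
$80,780 is within the $575,000 maximum.
$80,780 is at or above the $7,000 minimum.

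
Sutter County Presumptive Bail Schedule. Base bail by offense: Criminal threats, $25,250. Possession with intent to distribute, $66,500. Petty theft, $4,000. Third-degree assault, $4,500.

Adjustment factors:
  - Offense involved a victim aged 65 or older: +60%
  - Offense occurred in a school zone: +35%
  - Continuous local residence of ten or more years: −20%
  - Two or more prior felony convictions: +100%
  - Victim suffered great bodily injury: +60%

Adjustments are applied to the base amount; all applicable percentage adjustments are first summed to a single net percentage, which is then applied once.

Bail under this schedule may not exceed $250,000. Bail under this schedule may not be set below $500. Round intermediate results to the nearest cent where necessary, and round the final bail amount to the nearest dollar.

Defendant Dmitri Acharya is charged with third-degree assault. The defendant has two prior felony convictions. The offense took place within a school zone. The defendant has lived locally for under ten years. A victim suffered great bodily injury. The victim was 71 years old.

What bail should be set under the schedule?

Base amounts from the schedule: third-degree assault $4,500.
Single charge. Combined base = $4,500.
Net percentage adjustment: +60% +35% +100% +60% = +255%. $4,500 × 3.55 = $15,975.
$15,975 is within the $250,000 maximum.
$15,975 is at or above the $500 minimum.

$15,975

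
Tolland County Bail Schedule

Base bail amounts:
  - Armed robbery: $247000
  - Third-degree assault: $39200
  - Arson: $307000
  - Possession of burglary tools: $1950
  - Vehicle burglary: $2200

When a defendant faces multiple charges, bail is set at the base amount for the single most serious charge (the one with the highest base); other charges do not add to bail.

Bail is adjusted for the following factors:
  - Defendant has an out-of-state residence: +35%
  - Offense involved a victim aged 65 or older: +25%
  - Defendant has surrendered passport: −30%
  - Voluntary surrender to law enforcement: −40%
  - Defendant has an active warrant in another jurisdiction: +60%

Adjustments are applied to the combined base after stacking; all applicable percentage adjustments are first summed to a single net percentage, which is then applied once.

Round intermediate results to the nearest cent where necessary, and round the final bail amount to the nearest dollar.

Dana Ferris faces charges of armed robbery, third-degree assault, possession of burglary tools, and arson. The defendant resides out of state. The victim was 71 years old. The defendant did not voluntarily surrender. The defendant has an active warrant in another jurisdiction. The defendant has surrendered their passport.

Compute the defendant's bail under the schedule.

$583300

Base amounts from the schedule: armed robbery $247000; third-degree assault $39200; possession of burglary tools $1950; arson $307000.
Stacking rule: use the highest base only. Highest is arson at $307000. Combined base = $307000.
Net percentage adjustment: +35% +25% −30% +60% = +90%. $307000 × 1.9 = $583300.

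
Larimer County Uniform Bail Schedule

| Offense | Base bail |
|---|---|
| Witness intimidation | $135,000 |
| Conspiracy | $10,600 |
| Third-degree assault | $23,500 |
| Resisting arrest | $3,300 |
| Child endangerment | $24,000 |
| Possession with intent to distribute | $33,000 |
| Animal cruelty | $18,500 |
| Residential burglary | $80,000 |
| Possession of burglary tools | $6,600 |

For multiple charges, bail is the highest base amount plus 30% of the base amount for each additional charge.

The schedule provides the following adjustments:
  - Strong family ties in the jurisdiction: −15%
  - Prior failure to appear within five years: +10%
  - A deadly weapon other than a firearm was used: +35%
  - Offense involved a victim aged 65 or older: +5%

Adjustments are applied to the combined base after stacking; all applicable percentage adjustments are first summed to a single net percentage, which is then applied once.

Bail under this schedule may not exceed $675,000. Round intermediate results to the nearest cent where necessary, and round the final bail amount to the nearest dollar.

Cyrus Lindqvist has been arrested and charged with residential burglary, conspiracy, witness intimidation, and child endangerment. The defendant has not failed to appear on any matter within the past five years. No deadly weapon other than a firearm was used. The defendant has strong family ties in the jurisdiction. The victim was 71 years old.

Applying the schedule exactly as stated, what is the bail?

Base amounts from the schedule: residential burglary $80,000; conspiracy $10,600; witness intimidation $135,000; child endangerment $24,000.
Stacking rule: highest base plus 30% of each additional charge. Highest is witness intimidation at $135,000. Additional: $80,000 × 30% = $24,000; $10,600 × 30% = $3,180; $24,000 × 30% = $7,200. Combined base = $135,000 + $34,380 = $169,380.
Net percentage adjustment: −15% +5% = −10%. $169,380 × 0.9 = $152,442.
$152,442 is within the $675,000 maximum.

$152,442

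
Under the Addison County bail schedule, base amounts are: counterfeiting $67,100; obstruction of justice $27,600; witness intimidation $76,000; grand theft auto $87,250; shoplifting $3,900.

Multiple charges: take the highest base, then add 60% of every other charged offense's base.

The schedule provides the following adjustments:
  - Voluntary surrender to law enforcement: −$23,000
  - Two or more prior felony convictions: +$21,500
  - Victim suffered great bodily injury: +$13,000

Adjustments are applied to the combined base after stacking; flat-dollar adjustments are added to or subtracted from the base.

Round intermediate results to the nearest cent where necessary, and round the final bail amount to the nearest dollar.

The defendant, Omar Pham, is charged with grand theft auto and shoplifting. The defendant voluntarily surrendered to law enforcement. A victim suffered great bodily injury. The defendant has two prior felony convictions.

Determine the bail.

$101,090

Base amounts from the schedule: grand theft auto $87,250; shoplifting $3,900.
Stacking rule: highest base plus 60% of each additional charge. Highest is grand theft auto at $87,250. Additional: $3,900 × 60% = $2,340. Combined base = $87,250 + $2,340 = $89,590.
Voluntary surrender to law enforcement (−$23,000 flat): $89,590 − $23,000 = $66,590.
Two or more prior felony convictions (+$21,500 flat): $66,590 + $21,500 = $88,090.
Victim suffered great bodily injury (+$13,000 flat): $88,090 + $13,000 = $101,090.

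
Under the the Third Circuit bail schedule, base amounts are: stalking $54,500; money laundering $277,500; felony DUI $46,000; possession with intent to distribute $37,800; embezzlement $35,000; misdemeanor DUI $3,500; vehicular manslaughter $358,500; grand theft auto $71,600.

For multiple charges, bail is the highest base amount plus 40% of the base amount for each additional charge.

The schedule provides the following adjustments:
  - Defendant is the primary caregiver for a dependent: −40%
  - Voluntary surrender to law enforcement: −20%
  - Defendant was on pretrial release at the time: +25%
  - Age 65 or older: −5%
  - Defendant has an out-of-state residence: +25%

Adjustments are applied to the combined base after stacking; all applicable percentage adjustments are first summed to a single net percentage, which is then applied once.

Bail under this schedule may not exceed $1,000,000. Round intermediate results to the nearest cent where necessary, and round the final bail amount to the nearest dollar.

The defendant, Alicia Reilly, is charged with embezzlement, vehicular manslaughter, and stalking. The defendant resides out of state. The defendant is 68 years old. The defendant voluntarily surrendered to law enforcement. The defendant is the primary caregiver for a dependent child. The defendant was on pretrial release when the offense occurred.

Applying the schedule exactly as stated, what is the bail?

$335,155

Base amounts from the schedule: embezzlement $35,000; vehicular manslaughter $358,500; stalking $54,500.
Stacking rule: highest base plus 40% of each additional charge. Highest is vehicular manslaughter at $358,500. Additional: $35,000 × 40% = $14,000; $54,500 × 40% = $21,800. Combined base = $358,500 + $35,800 = $394,300.
Net percentage adjustment: −40% −20% +25% −5% +25% = −15%. $394,300 × 0.85 = $335,155.
$335,155 is within the $1,000,000 maximum.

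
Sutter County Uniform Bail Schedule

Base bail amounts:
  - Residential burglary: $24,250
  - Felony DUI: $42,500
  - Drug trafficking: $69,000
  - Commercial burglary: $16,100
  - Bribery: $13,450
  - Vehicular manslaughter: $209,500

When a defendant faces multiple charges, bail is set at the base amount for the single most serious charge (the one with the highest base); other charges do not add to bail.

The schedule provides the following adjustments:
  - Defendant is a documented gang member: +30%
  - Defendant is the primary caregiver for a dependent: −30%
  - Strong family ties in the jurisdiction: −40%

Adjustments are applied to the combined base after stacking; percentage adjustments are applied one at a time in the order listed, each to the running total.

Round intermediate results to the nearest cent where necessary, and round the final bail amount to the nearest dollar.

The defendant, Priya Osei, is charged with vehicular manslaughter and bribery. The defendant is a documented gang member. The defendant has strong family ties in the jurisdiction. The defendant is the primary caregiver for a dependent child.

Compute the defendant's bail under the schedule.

Base amounts from the schedule: vehicular manslaughter $209,500; bribery $13,450.
Stacking rule: use the highest base only. Highest is vehicular manslaughter at $209,500. Combined base = $209,500.
Defendant is a documented gang member (+30%): $209,500 × 1.3 = $272,350.
Defendant is the primary caregiver for a dependent (−30%): $272,350 × 0.7 = $190,645.
Strong family ties in the jurisdiction (−40%): $190,645 × 0.6 = $114,387.

$114,387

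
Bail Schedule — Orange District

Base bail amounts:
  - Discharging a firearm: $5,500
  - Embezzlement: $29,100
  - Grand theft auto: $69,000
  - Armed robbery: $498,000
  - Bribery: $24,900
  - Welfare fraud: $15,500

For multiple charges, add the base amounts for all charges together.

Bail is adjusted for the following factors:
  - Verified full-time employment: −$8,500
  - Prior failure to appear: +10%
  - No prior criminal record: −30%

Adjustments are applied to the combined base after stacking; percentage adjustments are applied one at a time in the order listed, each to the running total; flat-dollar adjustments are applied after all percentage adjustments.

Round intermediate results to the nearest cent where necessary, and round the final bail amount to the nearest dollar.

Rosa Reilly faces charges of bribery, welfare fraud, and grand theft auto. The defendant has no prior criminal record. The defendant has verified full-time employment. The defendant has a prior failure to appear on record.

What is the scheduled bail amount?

$75,738

Base amounts from the schedule: bribery $24,900; welfare fraud $15,500; grand theft auto $69,000.
Stacking rule: sum of all bases. $24,900 + $15,500 + $69,000 = $109,400.
Prior failure to appear (+10%): $109,400 × 1.1 = $120,340.
No prior criminal record (−30%): $120,340 × 0.7 = $84,238.
Verified full-time employment (−$8,500 flat): $84,238 − $8,500 = $75,738.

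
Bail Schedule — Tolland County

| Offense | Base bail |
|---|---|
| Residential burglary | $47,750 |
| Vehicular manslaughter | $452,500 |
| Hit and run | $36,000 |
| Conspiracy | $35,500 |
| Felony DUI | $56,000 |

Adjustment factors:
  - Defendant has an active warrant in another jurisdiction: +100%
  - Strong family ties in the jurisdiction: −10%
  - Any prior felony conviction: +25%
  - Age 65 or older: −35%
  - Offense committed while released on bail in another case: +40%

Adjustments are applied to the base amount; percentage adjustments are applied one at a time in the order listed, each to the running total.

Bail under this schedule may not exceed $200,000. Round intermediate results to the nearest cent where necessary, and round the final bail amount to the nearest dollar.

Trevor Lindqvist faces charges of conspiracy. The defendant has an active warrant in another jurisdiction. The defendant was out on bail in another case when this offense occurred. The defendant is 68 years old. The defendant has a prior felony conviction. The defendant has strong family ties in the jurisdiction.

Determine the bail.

$72,686

Base amounts from the schedule: conspiracy $35,500.
Single charge. Combined base = $35,500.
Defendant has an active warrant in another jurisdiction (+100%): $35,500 × 2 = $71,000.
Strong family ties in the jurisdiction (−10%): $71,000 × 0.9 = $63,900.
Any prior felony conviction (+25%): $63,900 × 1.25 = $79,875.
Age 65 or older (−35%): $79,875 × 0.65 = $51,918.75.
Offense committed while released on bail in another case (+40%): $51,918.75 × 1.4 = $72,686.25.
$72,686.25 is within the $200,000 maximum.
Rounded to the nearest dollar: $72,686.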